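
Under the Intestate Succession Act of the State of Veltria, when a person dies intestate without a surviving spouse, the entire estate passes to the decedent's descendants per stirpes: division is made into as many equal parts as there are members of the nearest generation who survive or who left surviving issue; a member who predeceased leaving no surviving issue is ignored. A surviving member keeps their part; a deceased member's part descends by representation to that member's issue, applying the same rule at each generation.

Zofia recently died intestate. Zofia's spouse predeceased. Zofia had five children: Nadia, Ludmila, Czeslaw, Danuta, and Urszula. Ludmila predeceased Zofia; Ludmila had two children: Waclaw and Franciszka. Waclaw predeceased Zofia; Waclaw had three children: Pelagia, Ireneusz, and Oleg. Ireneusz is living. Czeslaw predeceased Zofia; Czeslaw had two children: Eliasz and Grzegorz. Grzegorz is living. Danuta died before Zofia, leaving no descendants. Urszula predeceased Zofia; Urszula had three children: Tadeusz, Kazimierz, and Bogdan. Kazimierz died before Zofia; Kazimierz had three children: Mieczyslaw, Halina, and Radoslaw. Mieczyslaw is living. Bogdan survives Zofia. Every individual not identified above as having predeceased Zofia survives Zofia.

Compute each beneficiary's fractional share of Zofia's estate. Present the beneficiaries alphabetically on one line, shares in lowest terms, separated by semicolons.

Bogdan 1/12; Eliasz 1/8; Franciszka 1/8; Grzegorz 1/8; Halina 1/36; Ireneusz 1/24; Mieczyslaw 1/36; Nadia 1/4; Oleg 1/24; Pelagia 1/24; Radoslaw 1/36; Tadeusz 1/12

There is no surviving spouse, so the entire estate passes to Zofia's descendants per stirpes.
Danuta left no surviving issue, so that branch lapses and is disregarded.
The estate is divided into 4 equal shares of 1/4 among Nadia, Ludmila, Czeslaw, Urszula.
Nadia is living and takes 1/4.
Ludmila predeceased; the 1/4 allotted to Ludmila's branch passes to Ludmila's issue by representation.
The 1/4 is divided into 2 equal shares of 1/8 among Waclaw, Franciszka.
Waclaw predeceased; the 1/8 allotted to Waclaw's branch passes to Waclaw's issue by representation.
The 1/8 is divided into 3 equal shares of 1/24 among Pelagia, Ireneusz, Oleg.
Pelagia is living and takes 1/24.
Ireneusz is living and takes 1/24.
Oleg is living and takes 1/24.
Franciszka is living and takes 1/8.
Czeslaw predeceased; the 1/4 allotted to Czeslaw's branch passes to Czeslaw's issue by representation.
The 1/4 is divided into 2 equal shares of 1/8 among Eliasz, Grzegorz.
Eliasz is living and takes 1/8.
Grzegorz is living and takes 1/8.
Urszula predeceased; the 1/4 allotted to Urszula's branch passes to Urszula's issue by representation.
The 1/4 is divided into 3 equal shares of 1/12 among Tadeusz, Kazimierz, Bogdan.
Tadeusz is living and takes 1/12.
Kazimierz predeceased; the 1/12 allotted to Kazimierz's branch passes to Kazimierz's issue by representation.
The 1/12 is divided into 3 equal shares of 1/36 among Mieczyslaw, Halina, Radoslaw.
Mieczyslaw is living and takes 1/36.
Halina is living and takes 1/36.
Radoslaw is living and takes 1/36.
Bogdan is living and takes 1/12.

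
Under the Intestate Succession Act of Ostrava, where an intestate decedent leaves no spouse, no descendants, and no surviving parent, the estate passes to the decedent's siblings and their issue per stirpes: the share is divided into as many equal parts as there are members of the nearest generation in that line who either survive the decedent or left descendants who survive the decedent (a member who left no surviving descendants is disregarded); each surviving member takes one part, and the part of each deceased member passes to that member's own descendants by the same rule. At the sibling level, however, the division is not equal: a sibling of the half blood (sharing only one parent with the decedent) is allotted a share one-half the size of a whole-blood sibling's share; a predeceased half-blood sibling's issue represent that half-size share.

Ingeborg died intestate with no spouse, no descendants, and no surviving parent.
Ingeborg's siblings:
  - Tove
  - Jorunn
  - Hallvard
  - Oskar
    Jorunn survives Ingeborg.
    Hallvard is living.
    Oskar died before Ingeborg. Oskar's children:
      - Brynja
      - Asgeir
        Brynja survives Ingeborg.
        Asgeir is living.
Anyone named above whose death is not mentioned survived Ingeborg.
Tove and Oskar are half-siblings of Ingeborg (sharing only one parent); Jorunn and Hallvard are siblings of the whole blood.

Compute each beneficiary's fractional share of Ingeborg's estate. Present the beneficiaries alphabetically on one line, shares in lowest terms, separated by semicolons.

No spouse, descendants, or parent survives, so the estate passes to Ingeborg's siblings per stirpes.
Half-blood siblings count for one-half the weight of whole-blood siblings at the initial division.
Dividing 1 in proportion to weights (total weight 3): Tove (weight 1/2) → 1/6; Jorunn (weight 1) → 1/3; Hallvard (weight 1) → 1/3; Oskar (weight 1/2) → 1/6.
Tove is living and takes 1/6.
Jorunn is living and takes 1/3.
Hallvard is living and takes 1/3.
Oskar predeceased; the 1/6 allotted to Oskar's branch passes to Oskar's issue by representation.
The 1/6 is divided into 2 equal shares of 1/12 among Brynja, Asgeir.
Brynja is living and takes 1/12.
Asgeir is living and takes 1/12.

Asgeir 1/12; Brynja 1/12; Hallvard 1/3; Jorunn 1/3; Tove 1/6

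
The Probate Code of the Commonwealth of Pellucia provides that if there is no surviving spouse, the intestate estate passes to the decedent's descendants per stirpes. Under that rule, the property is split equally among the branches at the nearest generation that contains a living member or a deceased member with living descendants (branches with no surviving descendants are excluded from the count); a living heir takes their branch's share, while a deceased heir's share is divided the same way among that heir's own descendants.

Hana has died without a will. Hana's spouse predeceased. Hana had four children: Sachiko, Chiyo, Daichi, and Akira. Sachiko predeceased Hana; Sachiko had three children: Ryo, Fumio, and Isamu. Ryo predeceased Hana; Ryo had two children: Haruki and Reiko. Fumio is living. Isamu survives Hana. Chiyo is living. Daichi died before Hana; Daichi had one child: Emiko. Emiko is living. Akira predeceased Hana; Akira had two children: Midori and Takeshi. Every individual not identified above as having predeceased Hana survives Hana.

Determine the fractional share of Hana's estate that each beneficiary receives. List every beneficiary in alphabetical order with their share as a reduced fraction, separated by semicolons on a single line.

Chiyo 1/4; Emiko 1/4; Fumio 1/12; Haruki 1/24; Isamu 1/12; Midori 1/8; Reiko 1/24; Takeshi 1/8

There is no surviving spouse, so the entire estate passes to Hana's descendants per stirpes.
The estate is divided into 4 equal shares of 1/4 among Sachiko, Chiyo, Daichi, Akira.
Sachiko predeceased; the 1/4 allotted to Sachiko's branch passes to Sachiko's issue by representation.
The 1/4 is divided into 3 equal shares of 1/12 among Ryo, Fumio, Isamu.
Ryo predeceased; the 1/12 allotted to Ryo's branch passes to Ryo's issue by representation.
The 1/12 is divided into 2 equal shares of 1/24 among Haruki, Reiko.
Haruki is living and takes 1/24.
Reiko is living and takes 1/24.
Fumio is living and takes 1/12.
Isamu is living and takes 1/12.
Chiyo is living and takes 1/4.
Daichi predeceased; the 1/4 allotted to Daichi's branch passes to Daichi's issue by representation.
Emiko is the sole taker at this level and receives the full 1/4.
Akira predeceased; the 1/4 allotted to Akira's branch passes to Akira's issue by representation.
The 1/4 is divided into 2 equal shares of 1/8 among Midori, Takeshi.
Midori is living and takes 1/8.
Takeshi is living and takes 1/8.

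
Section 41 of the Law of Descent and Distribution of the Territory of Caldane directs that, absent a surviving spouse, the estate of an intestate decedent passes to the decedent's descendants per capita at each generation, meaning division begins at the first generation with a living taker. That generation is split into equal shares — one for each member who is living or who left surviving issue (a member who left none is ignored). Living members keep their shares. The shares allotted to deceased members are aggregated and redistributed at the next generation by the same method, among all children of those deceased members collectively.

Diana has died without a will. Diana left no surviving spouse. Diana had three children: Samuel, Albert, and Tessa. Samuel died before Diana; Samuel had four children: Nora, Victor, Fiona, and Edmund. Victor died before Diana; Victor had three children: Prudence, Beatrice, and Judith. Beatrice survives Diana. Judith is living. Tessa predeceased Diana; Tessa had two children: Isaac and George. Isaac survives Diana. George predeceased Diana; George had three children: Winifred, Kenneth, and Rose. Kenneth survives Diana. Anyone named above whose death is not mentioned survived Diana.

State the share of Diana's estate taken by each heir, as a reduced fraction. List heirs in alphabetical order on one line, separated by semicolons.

Albert 1/3; Beatrice 1/27; Edmund 1/9; Fiona 1/9; Isaac 1/9; Judith 1/27; Kenneth 1/27; Nora 1/9; Prudence 1/27; Rose 1/27; Winifred 1/27

There is no surviving spouse, so the entire estate passes to Diana's descendants per capita at each generation.
At generation 1 (Samuel, Albert, Tessa) there are 3 shares of (1)/3 = 1/3 each.
Living: Albert — each takes 1/3.
Deceased: Samuel and Tessa. Their combined 2/3 is pooled and carried to generation 2.
At generation 2 (Nora, Victor, Fiona, Edmund, Isaac, George) there are 6 shares of (2/3)/6 = 1/9 each.
Living: Nora, Fiona, Edmund, and Isaac — each takes 1/9.
Deceased: Victor and George. Their combined 2/9 is pooled and carried to generation 3.
At generation 3 (Prudence, Beatrice, Judith, Winifred, Kenneth, Rose) there are 6 shares of (2/9)/6 = 1/27 each.
Living: Prudence, Beatrice, Judith, Winifred, Kenneth, and Rose — each takes 1/27.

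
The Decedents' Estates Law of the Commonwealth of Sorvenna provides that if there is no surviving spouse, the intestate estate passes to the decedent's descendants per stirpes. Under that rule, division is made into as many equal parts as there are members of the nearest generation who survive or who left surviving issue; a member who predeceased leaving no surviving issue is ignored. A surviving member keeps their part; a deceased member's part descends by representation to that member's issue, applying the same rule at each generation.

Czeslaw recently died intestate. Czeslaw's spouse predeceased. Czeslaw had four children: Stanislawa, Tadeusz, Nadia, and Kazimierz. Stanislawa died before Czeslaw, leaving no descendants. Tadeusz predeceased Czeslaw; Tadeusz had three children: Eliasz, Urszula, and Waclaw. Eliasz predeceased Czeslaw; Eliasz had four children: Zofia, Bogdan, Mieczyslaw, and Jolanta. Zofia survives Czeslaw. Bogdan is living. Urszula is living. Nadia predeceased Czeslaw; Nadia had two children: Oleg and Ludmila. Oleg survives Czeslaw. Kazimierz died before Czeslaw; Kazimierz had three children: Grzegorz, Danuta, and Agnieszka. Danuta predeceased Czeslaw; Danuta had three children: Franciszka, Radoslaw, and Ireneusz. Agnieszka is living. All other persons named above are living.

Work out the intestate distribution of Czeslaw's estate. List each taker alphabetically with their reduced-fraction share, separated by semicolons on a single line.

There is no surviving spouse, so the entire estate passes to Czeslaw's descendants per stirpes.
Stanislawa left no surviving issue, so that branch lapses and is disregarded.
The estate is divided into 3 equal shares of 1/3 among Tadeusz, Nadia, Kazimierz.
Tadeusz predeceased; the 1/3 allotted to Tadeusz's branch passes to Tadeusz's issue by representation.
The 1/3 is divided into 3 equal shares of 1/9 among Eliasz, Urszula, Waclaw.
Eliasz predeceased; the 1/9 allotted to Eliasz's branch passes to Eliasz's issue by representation.
The 1/9 is divided into 4 equal shares of 1/36 among Zofia, Bogdan, Mieczyslaw, Jolanta.
Zofia is living and takes 1/36.
Bogdan is living and takes 1/36.
Mieczyslaw is living and takes 1/36.
Jolanta is living and takes 1/36.
Urszula is living and takes 1/9.
Waclaw is living and takes 1/9.
Nadia predeceased; the 1/3 allotted to Nadia's branch passes to Nadia's issue by representation.
The 1/3 is divided into 2 equal shares of 1/6 among Oleg, Ludmila.
Oleg is living and takes 1/6.
Ludmila is living and takes 1/6.
Kazimierz predeceased; the 1/3 allotted to Kazimierz's branch passes to Kazimierz's issue by representation.
The 1/3 is divided into 3 equal shares of 1/9 among Grzegorz, Danuta, Agnieszka.
Grzegorz is living and takes 1/9.
Danuta predeceased; the 1/9 allotted to Danuta's branch passes to Danuta's issue by representation.
The 1/9 is divided into 3 equal shares of 1/27 among Franciszka, Radoslaw, Ireneusz.
Franciszka is living and takes 1/27.
Radoslaw is living and takes 1/27.
Ireneusz is living and takes 1/27.
Agnieszka is living and takes 1/9.

Agnieszka 1/9; Bogdan 1/36; Franciszka 1/27; Grzegorz 1/9; Ireneusz 1/27; Jolanta 1/36; Ludmila 1/6; Mieczyslaw 1/36; Oleg 1/6; Radoslaw 1/27; Urszula 1/9; Waclaw 1/9; Zofia 1/36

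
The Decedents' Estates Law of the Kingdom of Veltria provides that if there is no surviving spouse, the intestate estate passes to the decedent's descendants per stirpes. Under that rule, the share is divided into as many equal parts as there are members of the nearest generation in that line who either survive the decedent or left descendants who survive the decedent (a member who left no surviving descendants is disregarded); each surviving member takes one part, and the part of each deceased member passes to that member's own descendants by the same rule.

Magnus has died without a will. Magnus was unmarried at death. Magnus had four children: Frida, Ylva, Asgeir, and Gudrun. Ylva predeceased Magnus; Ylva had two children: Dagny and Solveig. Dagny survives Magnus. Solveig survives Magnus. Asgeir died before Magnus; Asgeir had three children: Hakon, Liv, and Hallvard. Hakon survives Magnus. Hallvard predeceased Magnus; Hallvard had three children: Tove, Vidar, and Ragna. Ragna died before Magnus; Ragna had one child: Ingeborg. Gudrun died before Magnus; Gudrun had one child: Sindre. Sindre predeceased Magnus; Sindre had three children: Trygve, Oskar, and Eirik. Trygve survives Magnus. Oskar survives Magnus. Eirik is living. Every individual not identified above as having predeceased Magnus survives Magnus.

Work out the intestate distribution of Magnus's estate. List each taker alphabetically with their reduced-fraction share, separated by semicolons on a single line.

Dagny 1/8; Eirik 1/12; Frida 1/4; Hakon 1/12; Ingeborg 1/36; Liv 1/12; Oskar 1/12; Solveig 1/8; Tove 1/36; Trygve 1/12; Vidar 1/36

There is no surviving spouse, so the entire estate passes to Magnus's descendants per stirpes.
The estate is divided into 4 equal shares of 1/4 among Frida, Ylva, Asgeir, Gudrun.
Frida is living and takes 1/4.
Ylva predeceased; the 1/4 allotted to Ylva's branch passes to Ylva's issue by representation.
The 1/4 is divided into 2 equal shares of 1/8 among Dagny, Solveig.
Dagny is living and takes 1/8.
Solveig is living and takes 1/8.
Asgeir predeceased; the 1/4 allotted to Asgeir's branch passes to Asgeir's issue by representation.
The 1/4 is divided into 3 equal shares of 1/12 among Hakon, Liv, Hallvard.
Hakon is living and takes 1/12.
Liv is living and takes 1/12.
Hallvard predeceased; the 1/12 allotted to Hallvard's branch passes to Hallvard's issue by representation.
The 1/12 is divided into 3 equal shares of 1/36 among Tove, Vidar, Ragna.
Tove is living and takes 1/36.
Vidar is living and takes 1/36.
Ragna predeceased; the 1/36 allotted to Ragna's branch passes to Ragna's issue by representation.
Ingeborg is the sole taker at this level and receives the full 1/36.
Gudrun predeceased; the 1/4 allotted to Gudrun's branch passes to Gudrun's issue by representation.
Sindre's line is the sole branch at this level, so the full 1/4 passes to Sindre's issue by representation.
The 1/4 is divided into 3 equal shares of 1/12 among Trygve, Oskar, Eirik.
Trygve is living and takes 1/12.
Oskar is living and takes 1/12.
Eirik is living and takes 1/12.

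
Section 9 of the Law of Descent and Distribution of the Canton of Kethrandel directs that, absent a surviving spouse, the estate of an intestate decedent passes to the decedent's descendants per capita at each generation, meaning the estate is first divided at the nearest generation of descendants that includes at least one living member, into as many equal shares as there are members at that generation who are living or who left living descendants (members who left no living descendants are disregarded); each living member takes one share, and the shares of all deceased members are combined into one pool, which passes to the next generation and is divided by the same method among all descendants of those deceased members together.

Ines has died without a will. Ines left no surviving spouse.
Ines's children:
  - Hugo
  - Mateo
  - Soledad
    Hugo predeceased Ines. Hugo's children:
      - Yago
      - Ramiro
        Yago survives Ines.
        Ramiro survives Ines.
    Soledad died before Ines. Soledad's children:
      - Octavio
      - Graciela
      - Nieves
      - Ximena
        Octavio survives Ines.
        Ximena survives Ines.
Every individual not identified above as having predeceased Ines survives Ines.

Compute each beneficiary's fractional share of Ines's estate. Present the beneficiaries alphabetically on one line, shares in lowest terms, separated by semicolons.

There is no surviving spouse, so the entire estate passes to Ines's descendants per capita at each generation.
At generation 1 (Hugo, Mateo, Soledad) there are 3 shares of (1)/3 = 1/3 each.
Living: Mateo — each takes 1/3.
Deceased: Hugo and Soledad. Their combined 2/3 is pooled and carried to generation 2.
At generation 2 (Yago, Ramiro, Octavio, Graciela, Nieves, Ximena) there are 6 shares of (2/3)/6 = 1/9 each.
Living: Yago, Ramiro, Octavio, Graciela, Nieves, and Ximena — each takes 1/9.

Graciela 1/9; Mateo 1/3; Nieves 1/9; Octavio 1/9; Ramiro 1/9; Ximena 1/9; Yago 1/9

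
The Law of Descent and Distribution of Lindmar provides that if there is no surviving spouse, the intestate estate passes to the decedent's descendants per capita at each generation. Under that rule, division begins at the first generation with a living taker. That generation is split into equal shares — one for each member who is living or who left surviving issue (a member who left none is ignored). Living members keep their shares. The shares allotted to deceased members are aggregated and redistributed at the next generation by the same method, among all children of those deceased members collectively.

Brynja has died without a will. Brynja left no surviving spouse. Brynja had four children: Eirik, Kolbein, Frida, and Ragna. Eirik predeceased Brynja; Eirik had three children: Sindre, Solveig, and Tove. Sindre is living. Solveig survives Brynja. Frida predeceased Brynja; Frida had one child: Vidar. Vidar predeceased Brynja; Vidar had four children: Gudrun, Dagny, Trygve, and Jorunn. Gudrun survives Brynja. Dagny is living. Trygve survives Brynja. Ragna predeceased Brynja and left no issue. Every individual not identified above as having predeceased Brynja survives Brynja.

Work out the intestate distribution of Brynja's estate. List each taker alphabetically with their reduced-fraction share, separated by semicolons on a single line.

Dagny 1/24; Gudrun 1/24; Jorunn 1/24; Kolbein 1/3; Sindre 1/6; Solveig 1/6; Tove 1/6; Trygve 1/24

There is no surviving spouse, so the entire estate passes to Brynja's descendants per capita at each generation.
At generation 1 (Eirik, Kolbein, Frida) there are 3 shares of (1)/3 = 1/3 each.
Living: Kolbein — each takes 1/3.
Deceased: Eirik and Frida. Their combined 2/3 is pooled and carried to generation 2.
At generation 2 (Sindre, Solveig, Tove, Vidar) there are 4 shares of (2/3)/4 = 1/6 each.
Living: Sindre, Solveig, and Tove — each takes 1/6.
Deceased: Vidar. That 1/6 share is carried to generation 3.
At generation 3 (Gudrun, Dagny, Trygve, Jorunn) there are 4 shares of (1/6)/4 = 1/24 each.
Living: Gudrun, Dagny, Trygve, and Jorunn — each takes 1/24.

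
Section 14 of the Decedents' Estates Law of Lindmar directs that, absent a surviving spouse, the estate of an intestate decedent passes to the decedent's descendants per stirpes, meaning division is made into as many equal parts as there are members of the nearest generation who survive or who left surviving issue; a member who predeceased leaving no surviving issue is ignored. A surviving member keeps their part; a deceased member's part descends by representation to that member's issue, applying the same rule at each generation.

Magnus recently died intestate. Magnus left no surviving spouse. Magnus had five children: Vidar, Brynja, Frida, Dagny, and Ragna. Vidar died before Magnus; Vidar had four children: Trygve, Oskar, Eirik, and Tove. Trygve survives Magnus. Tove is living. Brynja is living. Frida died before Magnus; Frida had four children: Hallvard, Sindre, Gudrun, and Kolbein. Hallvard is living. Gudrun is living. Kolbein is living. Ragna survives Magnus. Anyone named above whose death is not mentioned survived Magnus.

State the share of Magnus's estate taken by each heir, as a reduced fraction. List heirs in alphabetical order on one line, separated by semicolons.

There is no surviving spouse, so the entire estate passes to Magnus's descendants per stirpes.
The estate is divided into 5 equal shares of 1/5 among Vidar, Brynja, Frida, Dagny, Ragna.
Vidar predeceased; the 1/5 allotted to Vidar's branch passes to Vidar's issue by representation.
The 1/5 is divided into 4 equal shares of 1/20 among Trygve, Oskar, Eirik, Tove.
Trygve is living and takes 1/20.
Oskar is living and takes 1/20.
Eirik is living and takes 1/20.
Tove is living and takes 1/20.
Brynja is living and takes 1/5.
Frida predeceased; the 1/5 allotted to Frida's branch passes to Frida's issue by representation.
The 1/5 is divided into 4 equal shares of 1/20 among Hallvard, Sindre, Gudrun, Kolbein.
Hallvard is living and takes 1/20.
Sindre is living and takes 1/20.
Gudrun is living and takes 1/20.
Kolbein is living and takes 1/20.
Dagny is living and takes 1/5.
Ragna is living and takes 1/5.

Brynja 1/5; Dagny 1/5; Eirik 1/20; Gudrun 1/20; Hallvard 1/20; Kolbein 1/20; Oskar 1/20; Ragna 1/5; Sindre 1/20; Tove 1/20; Trygve 1/20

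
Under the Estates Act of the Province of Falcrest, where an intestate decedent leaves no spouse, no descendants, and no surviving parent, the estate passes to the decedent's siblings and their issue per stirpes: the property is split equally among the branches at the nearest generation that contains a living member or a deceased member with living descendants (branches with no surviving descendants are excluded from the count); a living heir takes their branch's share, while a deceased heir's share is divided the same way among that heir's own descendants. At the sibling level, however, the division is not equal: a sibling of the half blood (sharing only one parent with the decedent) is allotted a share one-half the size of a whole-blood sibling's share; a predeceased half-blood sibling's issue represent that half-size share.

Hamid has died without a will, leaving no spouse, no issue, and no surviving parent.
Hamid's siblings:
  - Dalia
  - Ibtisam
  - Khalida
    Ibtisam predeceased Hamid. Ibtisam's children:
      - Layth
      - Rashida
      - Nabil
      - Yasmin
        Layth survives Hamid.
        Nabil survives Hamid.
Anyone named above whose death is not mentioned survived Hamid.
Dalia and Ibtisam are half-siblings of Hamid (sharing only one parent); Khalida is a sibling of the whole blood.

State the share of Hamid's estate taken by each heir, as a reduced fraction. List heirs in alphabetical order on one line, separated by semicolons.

No spouse, descendants, or parent survives, so the estate passes to Hamid's siblings per stirpes.
Half-blood siblings count for one-half the weight of whole-blood siblings at the initial division.
Dividing 1 in proportion to weights (total weight 2): Dalia (weight 1/2) → 1/4; Ibtisam (weight 1/2) → 1/4; Khalida (weight 1) → 1/2.
Dalia is living and takes 1/4.
Ibtisam predeceased; the 1/4 allotted to Ibtisam's branch passes to Ibtisam's issue by representation.
The 1/4 is divided into 4 equal shares of 1/16 among Layth, Rashida, Nabil, Yasmin.
Layth is living and takes 1/16.
Rashida is living and takes 1/16.
Nabil is living and takes 1/16.
Yasmin is living and takes 1/16.
Khalida is living and takes 1/2.

Dalia 1/4; Khalida 1/2; Layth 1/16; Nabil 1/16; Rashida 1/16; Yasmin 1/16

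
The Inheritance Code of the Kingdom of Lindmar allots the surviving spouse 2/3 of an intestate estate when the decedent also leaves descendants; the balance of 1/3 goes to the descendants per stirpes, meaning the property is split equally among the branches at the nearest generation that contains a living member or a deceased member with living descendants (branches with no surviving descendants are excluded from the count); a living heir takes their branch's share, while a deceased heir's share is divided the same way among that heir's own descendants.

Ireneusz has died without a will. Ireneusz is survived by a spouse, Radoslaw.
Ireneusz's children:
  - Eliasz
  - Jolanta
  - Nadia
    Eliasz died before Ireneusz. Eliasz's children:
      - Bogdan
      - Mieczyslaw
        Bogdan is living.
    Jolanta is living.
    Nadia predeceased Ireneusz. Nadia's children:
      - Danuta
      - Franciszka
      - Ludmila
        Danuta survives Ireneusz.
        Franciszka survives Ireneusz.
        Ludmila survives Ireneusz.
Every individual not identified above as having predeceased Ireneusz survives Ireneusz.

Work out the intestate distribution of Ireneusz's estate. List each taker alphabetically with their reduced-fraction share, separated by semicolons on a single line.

Bogdan 1/18; Danuta 1/27; Franciszka 1/27; Jolanta 1/9; Ludmila 1/27; Mieczyslaw 1/18; Radoslaw 2/3

Radoslaw, as surviving spouse, takes 2/3.
The remaining 1/3 passes to Ireneusz's descendants per stirpes.
The 1/3 is divided into 3 equal shares of 1/9 among Eliasz, Jolanta, Nadia.
Eliasz predeceased; the 1/9 allotted to Eliasz's branch passes to Eliasz's issue by representation.
The 1/9 is divided into 2 equal shares of 1/18 among Bogdan, Mieczyslaw.
Bogdan is living and takes 1/18.
Mieczyslaw is living and takes 1/18.
Jolanta is living and takes 1/9.
Nadia predeceased; the 1/9 allotted to Nadia's branch passes to Nadia's issue by representation.
The 1/9 is divided into 3 equal shares of 1/27 among Danuta, Franciszka, Ludmila.
Danuta is living and takes 1/27.
Franciszka is living and takes 1/27.
Ludmila is living and takes 1/27.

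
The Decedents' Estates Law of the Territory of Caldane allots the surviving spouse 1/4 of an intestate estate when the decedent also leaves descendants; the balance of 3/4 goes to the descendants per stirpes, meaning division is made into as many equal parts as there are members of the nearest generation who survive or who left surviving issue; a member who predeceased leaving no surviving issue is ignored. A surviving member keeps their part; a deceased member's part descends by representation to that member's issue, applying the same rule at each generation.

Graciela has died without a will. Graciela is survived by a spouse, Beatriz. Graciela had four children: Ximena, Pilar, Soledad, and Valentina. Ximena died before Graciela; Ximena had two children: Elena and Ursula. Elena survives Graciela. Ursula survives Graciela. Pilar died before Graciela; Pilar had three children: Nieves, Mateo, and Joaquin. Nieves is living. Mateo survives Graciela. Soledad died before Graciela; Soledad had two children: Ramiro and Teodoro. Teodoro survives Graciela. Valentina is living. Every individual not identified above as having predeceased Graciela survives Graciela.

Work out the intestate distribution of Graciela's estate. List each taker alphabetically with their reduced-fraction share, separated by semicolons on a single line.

Beatriz 1/4; Elena 3/32; Joaquin 1/16; Mateo 1/16; Nieves 1/16; Ramiro 3/32; Teodoro 3/32; Ursula 3/32; Valentina 3/16

Beatriz, as surviving spouse, takes 1/4.
The remaining 3/4 passes to Graciela's descendants per stirpes.
The 3/4 is divided into 4 equal shares of 3/16 among Ximena, Pilar, Soledad, Valentina.
Ximena predeceased; the 3/16 allotted to Ximena's branch passes to Ximena's issue by representation.
The 3/16 is divided into 2 equal shares of 3/32 among Elena, Ursula.
Elena is living and takes 3/32.
Ursula is living and takes 3/32.
Pilar predeceased; the 3/16 allotted to Pilar's branch passes to Pilar's issue by representation.
The 3/16 is divided into 3 equal shares of 1/16 among Nieves, Mateo, Joaquin.
Nieves is living and takes 1/16.
Mateo is living and takes 1/16.
Joaquin is living and takes 1/16.
Soledad predeceased; the 3/16 allotted to Soledad's branch passes to Soledad's issue by representation.
The 3/16 is divided into 2 equal shares of 3/32 among Ramiro, Teodoro.
Ramiro is living and takes 3/32.
Teodoro is living and takes 3/32.
Valentina is living and takes 3/16.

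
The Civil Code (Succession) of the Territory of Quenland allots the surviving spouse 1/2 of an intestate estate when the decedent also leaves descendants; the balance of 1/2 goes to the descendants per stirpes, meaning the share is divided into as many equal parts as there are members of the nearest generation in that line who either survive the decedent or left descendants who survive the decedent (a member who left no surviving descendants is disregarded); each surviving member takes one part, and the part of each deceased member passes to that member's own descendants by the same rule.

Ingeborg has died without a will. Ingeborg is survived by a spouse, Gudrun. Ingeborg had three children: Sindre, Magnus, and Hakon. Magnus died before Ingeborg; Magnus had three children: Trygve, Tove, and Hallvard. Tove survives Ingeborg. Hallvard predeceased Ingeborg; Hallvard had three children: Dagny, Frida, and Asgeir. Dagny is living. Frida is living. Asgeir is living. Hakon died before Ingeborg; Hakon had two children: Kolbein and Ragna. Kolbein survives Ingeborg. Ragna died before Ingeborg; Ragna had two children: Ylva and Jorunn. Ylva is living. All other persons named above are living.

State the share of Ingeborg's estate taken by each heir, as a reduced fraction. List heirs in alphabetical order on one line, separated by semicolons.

Gudrun, as surviving spouse, takes 1/2.
The remaining 1/2 passes to Ingeborg's descendants per stirpes.
The 1/2 is divided into 3 equal shares of 1/6 among Sindre, Magnus, Hakon.
Sindre is living and takes 1/6.
Magnus predeceased; the 1/6 allotted to Magnus's branch passes to Magnus's issue by representation.
The 1/6 is divided into 3 equal shares of 1/18 among Trygve, Tove, Hallvard.
Trygve is living and takes 1/18.
Tove is living and takes 1/18.
Hallvard predeceased; the 1/18 allotted to Hallvard's branch passes to Hallvard's issue by representation.
The 1/18 is divided into 3 equal shares of 1/54 among Dagny, Frida, Asgeir.
Dagny is living and takes 1/54.
Frida is living and takes 1/54.
Asgeir is living and takes 1/54.
Hakon predeceased; the 1/6 allotted to Hakon's branch passes to Hakon's issue by representation.
The 1/6 is divided into 2 equal shares of 1/12 among Kolbein, Ragna.
Kolbein is living and takes 1/12.
Ragna predeceased; the 1/12 allotted to Ragna's branch passes to Ragna's issue by representation.
The 1/12 is divided into 2 equal shares of 1/24 among Ylva, Jorunn.
Ylva is living and takes 1/24.
Jorunn is living and takes 1/24.

Asgeir 1/54; Dagny 1/54; Frida 1/54; Gudrun 1/2; Jorunn 1/24; Kolbein 1/12; Sindre 1/6; Tove 1/18; Trygve 1/18; Ylva 1/24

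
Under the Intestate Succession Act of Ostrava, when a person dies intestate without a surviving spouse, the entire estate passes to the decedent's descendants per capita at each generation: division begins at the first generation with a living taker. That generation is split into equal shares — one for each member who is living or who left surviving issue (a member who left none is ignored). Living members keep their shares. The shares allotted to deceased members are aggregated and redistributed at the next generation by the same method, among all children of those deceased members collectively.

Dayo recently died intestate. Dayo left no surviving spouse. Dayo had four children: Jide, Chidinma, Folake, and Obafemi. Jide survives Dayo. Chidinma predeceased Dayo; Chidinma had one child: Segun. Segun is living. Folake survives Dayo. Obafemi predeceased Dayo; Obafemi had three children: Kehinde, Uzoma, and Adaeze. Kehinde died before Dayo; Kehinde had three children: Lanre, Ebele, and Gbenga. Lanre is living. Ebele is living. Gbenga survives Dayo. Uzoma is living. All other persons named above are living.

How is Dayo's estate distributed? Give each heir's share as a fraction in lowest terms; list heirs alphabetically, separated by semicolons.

Adaeze 1/8; Ebele 1/24; Folake 1/4; Gbenga 1/24; Jide 1/4; Lanre 1/24; Segun 1/8; Uzoma 1/8

There is no surviving spouse, so the entire estate passes to Dayo's descendants per capita at each generation.
At generation 1 (Jide, Chidinma, Folake, Obafemi) there are 4 shares of (1)/4 = 1/4 each.
Living: Jide and Folake — each takes 1/4.
Deceased: Chidinma and Obafemi. Their combined 1/2 is pooled and carried to generation 2.
At generation 2 (Segun, Kehinde, Uzoma, Adaeze) there are 4 shares of (1/2)/4 = 1/8 each.
Living: Segun, Uzoma, and Adaeze — each takes 1/8.
Deceased: Kehinde. That 1/8 share is carried to generation 3.
At generation 3 (Lanre, Ebele, Gbenga) there are 3 shares of (1/8)/3 = 1/24 each.
Living: Lanre, Ebele, and Gbenga — each takes 1/24.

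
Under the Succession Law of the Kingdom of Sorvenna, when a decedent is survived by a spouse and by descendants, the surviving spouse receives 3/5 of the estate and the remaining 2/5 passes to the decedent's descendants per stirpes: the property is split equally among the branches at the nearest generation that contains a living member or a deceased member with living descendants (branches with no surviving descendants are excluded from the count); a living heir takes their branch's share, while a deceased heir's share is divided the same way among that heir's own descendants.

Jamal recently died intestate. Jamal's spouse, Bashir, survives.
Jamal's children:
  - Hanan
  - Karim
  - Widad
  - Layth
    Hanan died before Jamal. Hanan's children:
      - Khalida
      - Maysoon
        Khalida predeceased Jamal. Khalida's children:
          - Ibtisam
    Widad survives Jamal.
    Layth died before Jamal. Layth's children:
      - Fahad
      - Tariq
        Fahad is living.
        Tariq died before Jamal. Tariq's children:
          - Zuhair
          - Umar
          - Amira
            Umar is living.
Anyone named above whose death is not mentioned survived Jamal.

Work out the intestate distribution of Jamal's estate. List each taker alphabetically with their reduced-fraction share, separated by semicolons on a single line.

Amira 1/60; Bashir 3/5; Fahad 1/20; Ibtisam 1/20; Karim 1/10; Maysoon 1/20; Umar 1/60; Widad 1/10; Zuhair 1/60

Bashir, as surviving spouse, takes 3/5.
The remaining 2/5 passes to Jamal's descendants per stirpes.
The 2/5 is divided into 4 equal shares of 1/10 among Hanan, Karim, Widad, Layth.
Hanan predeceased; the 1/10 allotted to Hanan's branch passes to Hanan's issue by representation.
The 1/10 is divided into 2 equal shares of 1/20 among Khalida, Maysoon.
Khalida predeceased; the 1/20 allotted to Khalida's branch passes to Khalida's issue by representation.
Ibtisam is the sole taker at this level and receives the full 1/20.
Maysoon is living and takes 1/20.
Karim is living and takes 1/10.
Widad is living and takes 1/10.
Layth predeceased; the 1/10 allotted to Layth's branch passes to Layth's issue by representation.
The 1/10 is divided into 2 equal shares of 1/20 among Fahad, Tariq.
Fahad is living and takes 1/20.
Tariq predeceased; the 1/20 allotted to Tariq's branch passes to Tariq's issue by representation.
The 1/20 is divided into 3 equal shares of 1/60 among Zuhair, Umar, Amira.
Zuhair is living and takes 1/60.
Umar is living and takes 1/60.
Amira is living and takes 1/60.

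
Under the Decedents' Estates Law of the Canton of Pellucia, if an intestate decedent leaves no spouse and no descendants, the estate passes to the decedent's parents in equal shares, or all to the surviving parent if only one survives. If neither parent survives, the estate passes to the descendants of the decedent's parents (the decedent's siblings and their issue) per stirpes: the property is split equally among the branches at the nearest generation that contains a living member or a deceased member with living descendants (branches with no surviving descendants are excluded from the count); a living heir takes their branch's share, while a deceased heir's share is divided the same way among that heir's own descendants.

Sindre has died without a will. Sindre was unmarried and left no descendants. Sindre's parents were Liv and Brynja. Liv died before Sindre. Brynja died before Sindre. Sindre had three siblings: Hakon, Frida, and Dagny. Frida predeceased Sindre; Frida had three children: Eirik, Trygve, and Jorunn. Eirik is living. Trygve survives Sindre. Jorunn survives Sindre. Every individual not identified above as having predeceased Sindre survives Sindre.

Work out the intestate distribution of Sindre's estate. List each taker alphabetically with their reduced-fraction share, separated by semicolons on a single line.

Neither parent survives and there are no descendants, so the estate passes to Sindre's siblings and their issue per stirpes.
The estate is divided into 3 equal shares of 1/3 among Hakon, Frida, Dagny.
Hakon is living and takes 1/3.
Frida predeceased; the 1/3 allotted to Frida's branch passes to Frida's issue by representation.
The 1/3 is divided into 3 equal shares of 1/9 among Eirik, Trygve, Jorunn.
Eirik is living and takes 1/9.
Trygve is living and takes 1/9.
Jorunn is living and takes 1/9.
Dagny is living and takes 1/3.

Dagny 1/3; Eirik 1/9; Hakon 1/3; Jorunn 1/9; Trygve 1/9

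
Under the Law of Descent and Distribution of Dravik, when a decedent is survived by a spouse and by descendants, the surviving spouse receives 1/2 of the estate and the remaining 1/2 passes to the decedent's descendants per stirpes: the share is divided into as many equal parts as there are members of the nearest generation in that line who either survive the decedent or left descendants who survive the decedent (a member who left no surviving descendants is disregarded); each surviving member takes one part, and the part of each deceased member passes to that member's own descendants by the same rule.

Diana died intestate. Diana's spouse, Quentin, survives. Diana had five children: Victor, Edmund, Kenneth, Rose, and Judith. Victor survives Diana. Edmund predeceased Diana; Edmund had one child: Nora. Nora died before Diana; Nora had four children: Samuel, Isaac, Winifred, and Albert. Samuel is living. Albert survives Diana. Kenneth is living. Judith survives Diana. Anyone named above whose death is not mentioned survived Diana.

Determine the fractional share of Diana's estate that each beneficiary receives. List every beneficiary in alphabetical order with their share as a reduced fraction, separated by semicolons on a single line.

Quentin, as surviving spouse, takes 1/2.
The remaining 1/2 passes to Diana's descendants per stirpes.
The 1/2 is divided into 5 equal shares of 1/10 among Victor, Edmund, Kenneth, Rose, Judith.
Victor is living and takes 1/10.
Edmund predeceased; the 1/10 allotted to Edmund's branch passes to Edmund's issue by representation.
Nora's line is the sole branch at this level, so the full 1/10 passes to Nora's issue by representation.
The 1/10 is divided into 4 equal shares of 1/40 among Samuel, Isaac, Winifred, Albert.
Samuel is living and takes 1/40.
Isaac is living and takes 1/40.
Winifred is living and takes 1/40.
Albert is living and takes 1/40.
Kenneth is living and takes 1/10.
Rose is living and takes 1/10.
Judith is living and takes 1/10.

Albert 1/40; Isaac 1/40; Judith 1/10; Kenneth 1/10; Quentin 1/2; Rose 1/10; Samuel 1/40; Victor 1/10; Winifred 1/40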